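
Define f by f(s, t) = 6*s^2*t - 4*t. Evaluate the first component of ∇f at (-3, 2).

(∇f)_1 = ∂f/∂s = 12*s*t
At (-3, 2): -72.

-72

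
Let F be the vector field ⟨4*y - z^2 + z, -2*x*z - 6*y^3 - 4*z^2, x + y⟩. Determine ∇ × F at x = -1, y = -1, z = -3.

(-25, 6, 2)

(∇×F)₁ = ∂F₃/∂y − ∂F₂/∂z = 2*x + 8*z + 1
(∇×F)₂ = ∂F₁/∂z − ∂F₃/∂x = -2*z
(∇×F)₃ = ∂F₂/∂x − ∂F₁/∂y = -2*z - 4
∇×F = (2*x + 8*z + 1, -2*z, -2*z - 4)
At (-1, -1, -3): (-25, 6, 2).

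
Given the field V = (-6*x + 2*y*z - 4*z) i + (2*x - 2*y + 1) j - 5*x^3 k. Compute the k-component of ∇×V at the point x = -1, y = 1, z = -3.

8

(∇×V)_3 = ∂V₂/∂x − ∂V₁/∂y
= 2 − (2*z)
= -2*z + 2
At (-1, 1, -3): 8.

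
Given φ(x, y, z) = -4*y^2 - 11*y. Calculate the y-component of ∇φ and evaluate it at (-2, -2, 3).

(∇φ)_2 = ∂φ/∂y = -8*y - 11
At (-2, -2, 3): 5.

5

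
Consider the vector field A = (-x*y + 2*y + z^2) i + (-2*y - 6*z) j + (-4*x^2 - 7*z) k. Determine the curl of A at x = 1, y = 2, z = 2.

(∇×A)₁ = ∂A₃/∂y − ∂A₂/∂z = 6
(∇×A)₂ = ∂A₁/∂z − ∂A₃/∂x = 8*x + 2*z
(∇×A)₃ = ∂A₂/∂x − ∂A₁/∂y = x - 2
∇×A = (6, 8*x + 2*z, x - 2)
At (1, 2, 2): (6, 12, -1).

(6, 12, -1)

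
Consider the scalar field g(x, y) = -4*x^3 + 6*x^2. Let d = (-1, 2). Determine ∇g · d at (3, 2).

72

∂g/∂x = -12*x^2 + 12*x
∂g/∂y = 0
∇g at (3, 2) = (-72, 0)
∇g · d = (-72)(-1) + (0)(2) = 72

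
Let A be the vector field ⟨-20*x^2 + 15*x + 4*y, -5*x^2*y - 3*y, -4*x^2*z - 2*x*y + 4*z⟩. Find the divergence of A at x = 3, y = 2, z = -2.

-185

∂A₁/∂x = -40*x + 15
∂A₂/∂y = -5*x^2 - 3
∂A₃/∂z = -4*x^2 + 4
∇·A = -9*x^2 - 40*x + 16
At (3, 2, -2): -185.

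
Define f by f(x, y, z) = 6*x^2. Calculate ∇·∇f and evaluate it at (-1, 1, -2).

∂²f/∂x² = 12
∂²f/∂y² = 0
∂²f/∂z² = 0
∇²f = 12
At (-1, 1, -2): 12.

12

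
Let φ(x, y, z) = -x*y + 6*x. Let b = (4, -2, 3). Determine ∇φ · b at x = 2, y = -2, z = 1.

36

∂φ/∂x = -y + 6
∂φ/∂y = -x
∂φ/∂z = 0
∇φ at (2, -2, 1) = (8, -2, 0)
∇φ · b = (8)(4) + (-2)(-2) + (0)(3) = 36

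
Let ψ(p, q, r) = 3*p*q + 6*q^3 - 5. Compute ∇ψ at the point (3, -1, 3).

(-3, 27, 0)

∂ψ/∂p = 3*q
∂ψ/∂q = 3*p + 18*q^2
∂ψ/∂r = 0
∇ψ = (3*q, 3*p + 18*q^2, 0)
At (3, -1, 3): (-3, 27, 0).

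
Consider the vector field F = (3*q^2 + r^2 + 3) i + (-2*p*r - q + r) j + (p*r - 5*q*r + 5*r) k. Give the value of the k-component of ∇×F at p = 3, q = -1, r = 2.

(∇×F)_3 = ∂F₂/∂p − ∂F₁/∂q
= -2*r − (6*q)
= -6*q - 2*r
At (3, -1, 2): 2.

2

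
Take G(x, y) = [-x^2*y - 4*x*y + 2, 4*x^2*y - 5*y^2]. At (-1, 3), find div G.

∂G₁/∂x = -2*x*y - 4*y
∂G₂/∂y = 4*x^2 - 10*y
∇·G = 4*x^2 - 2*x*y - 14*y
At (-1, 3): -32.

-32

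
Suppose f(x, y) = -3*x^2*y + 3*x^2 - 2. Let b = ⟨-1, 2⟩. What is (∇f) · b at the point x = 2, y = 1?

∂f/∂x = -6*x*y + 6*x
∂f/∂y = -3*x^2
∇f at (2, 1) = (0, -12)
∇f · b = (0)(-1) + (-12)(2) = -24

-24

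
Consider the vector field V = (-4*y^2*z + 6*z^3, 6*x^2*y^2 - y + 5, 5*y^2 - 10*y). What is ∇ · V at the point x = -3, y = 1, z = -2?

∂V₁/∂x = 0
∂V₂/∂y = 12*x^2*y - 1
∂V₃/∂z = 0
∇·V = 12*x^2*y - 1
At (-3, 1, -2): 107.

107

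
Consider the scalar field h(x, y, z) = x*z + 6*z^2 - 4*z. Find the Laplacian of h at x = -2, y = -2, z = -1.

12

∂²h/∂x² = 0
∂²h/∂y² = 0
∂²h/∂z² = 12
∇²h = 12
At (-2, -2, -1): 12.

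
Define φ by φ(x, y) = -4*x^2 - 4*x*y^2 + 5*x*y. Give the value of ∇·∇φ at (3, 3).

∂²φ/∂x² = -8
∂²φ/∂y² = -8*x
∇²φ = -8*x - 8
At (3, 3): -32.

-32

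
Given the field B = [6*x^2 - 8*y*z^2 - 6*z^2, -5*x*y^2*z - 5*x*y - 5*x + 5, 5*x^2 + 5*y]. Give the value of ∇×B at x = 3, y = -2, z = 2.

(∇×B)₁ = ∂B₃/∂y − ∂B₂/∂z = 5*x*y^2 + 5
(∇×B)₂ = ∂B₁/∂z − ∂B₃/∂x = -10*x - 16*y*z - 12*z
(∇×B)₃ = ∂B₂/∂x − ∂B₁/∂y = -5*y^2*z - 5*y + 8*z^2 - 5
∇×B = (5*x*y^2 + 5, -10*x - 16*y*z - 12*z, -5*y^2*z - 5*y + 8*z^2 - 5)
At (3, -2, 2): (65, 10, -3).

(65, 10, -3)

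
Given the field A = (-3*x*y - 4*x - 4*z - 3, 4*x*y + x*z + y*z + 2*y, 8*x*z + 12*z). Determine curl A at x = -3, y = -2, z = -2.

(∇×A)₁ = ∂A₃/∂y − ∂A₂/∂z = -x - y
(∇×A)₂ = ∂A₁/∂z − ∂A₃/∂x = -8*z - 4
(∇×A)₃ = ∂A₂/∂x − ∂A₁/∂y = 3*x + 4*y + z
∇×A = (-x - y, -8*z - 4, 3*x + 4*y + z)
At (-3, -2, -2): (5, 12, -19).

(5, 12, -19)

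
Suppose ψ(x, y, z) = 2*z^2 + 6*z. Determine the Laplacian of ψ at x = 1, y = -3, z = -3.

4

∂²ψ/∂x² = 0
∂²ψ/∂y² = 0
∂²ψ/∂z² = 4
∇²ψ = 4
At (1, -3, -3): 4.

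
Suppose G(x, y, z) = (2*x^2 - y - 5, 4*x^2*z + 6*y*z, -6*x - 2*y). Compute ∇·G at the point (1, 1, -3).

-14

∂G₁/∂x = 4*x
∂G₂/∂y = 6*z
∂G₃/∂z = 0
∇·G = 4*x + 6*z
At (1, 1, -3): -14.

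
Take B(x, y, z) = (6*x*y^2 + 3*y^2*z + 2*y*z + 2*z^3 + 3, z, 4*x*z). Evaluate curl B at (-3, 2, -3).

(-1, 82, 114)

(∇×B)₁ = ∂B₃/∂y − ∂B₂/∂z = -1
(∇×B)₂ = ∂B₁/∂z − ∂B₃/∂x = 3*y^2 + 2*y + 6*z^2 - 4*z
(∇×B)₃ = ∂B₂/∂x − ∂B₁/∂y = -12*x*y - 6*y*z - 2*z
∇×B = (-1, 3*y^2 + 2*y + 6*z^2 - 4*z, -12*x*y - 6*y*z - 2*z)
At (-3, 2, -3): (-1, 82, 114).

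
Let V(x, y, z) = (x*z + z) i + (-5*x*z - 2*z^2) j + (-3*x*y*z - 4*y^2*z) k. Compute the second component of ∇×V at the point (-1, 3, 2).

(∇×V)_2 = ∂V₁/∂z − ∂V₃/∂x
= x + 1 − (-3*y*z)
= x + 3*y*z + 1
At (-1, 3, 2): 18.

18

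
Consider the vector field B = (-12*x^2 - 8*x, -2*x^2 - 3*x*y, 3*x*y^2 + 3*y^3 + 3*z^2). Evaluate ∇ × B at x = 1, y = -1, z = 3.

(3, -3, -1)

(∇×B)₁ = ∂B₃/∂y − ∂B₂/∂z = 6*x*y + 9*y^2
(∇×B)₂ = ∂B₁/∂z − ∂B₃/∂x = -3*y^2
(∇×B)₃ = ∂B₂/∂x − ∂B₁/∂y = -4*x - 3*y
∇×B = (6*x*y + 9*y^2, -3*y^2, -4*x - 3*y)
At (1, -1, 3): (3, -3, -1).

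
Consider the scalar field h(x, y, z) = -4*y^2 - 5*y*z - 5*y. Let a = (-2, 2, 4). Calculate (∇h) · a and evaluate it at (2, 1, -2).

-26

∂h/∂x = 0
∂h/∂y = -8*y - 5*z - 5
∂h/∂z = -5*y
∇h at (2, 1, -2) = (0, -3, -5)
∇h · a = (0)(-2) + (-3)(2) + (-5)(4) = -26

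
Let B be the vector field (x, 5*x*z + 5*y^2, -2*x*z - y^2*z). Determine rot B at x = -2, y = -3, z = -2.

(∇×B)₁ = ∂B₃/∂y − ∂B₂/∂z = -5*x - 2*y*z
(∇×B)₂ = ∂B₁/∂z − ∂B₃/∂x = 2*z
(∇×B)₃ = ∂B₂/∂x − ∂B₁/∂y = 5*z
∇×B = (-5*x - 2*y*z, 2*z, 5*z)
At (-2, -3, -2): (-2, -4, -10).

(-2, -4, -10)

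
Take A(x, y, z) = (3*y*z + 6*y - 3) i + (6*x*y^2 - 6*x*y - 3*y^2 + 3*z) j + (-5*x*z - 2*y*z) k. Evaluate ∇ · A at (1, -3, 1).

∂A₁/∂x = 0
∂A₂/∂y = 12*x*y - 6*x - 6*y
∂A₃/∂z = -5*x - 2*y
∇·A = 12*x*y - 11*x - 8*y
At (1, -3, 1): -23.

-23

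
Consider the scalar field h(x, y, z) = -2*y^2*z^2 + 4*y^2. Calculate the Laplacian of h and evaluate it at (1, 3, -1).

∂²h/∂x² = 0
∂²h/∂y² = 4*(-z^2 + 2)
∂²h/∂z² = -4*y^2
∇²h = -4*y^2 - 4*z^2 + 8
At (1, 3, -1): -32.

-32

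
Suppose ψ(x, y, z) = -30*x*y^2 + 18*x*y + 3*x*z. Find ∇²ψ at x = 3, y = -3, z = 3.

-180

∂²ψ/∂x² = 0
∂²ψ/∂y² = -60*x
∂²ψ/∂z² = 0
∇²ψ = -60*x
At (3, -3, 3): -180.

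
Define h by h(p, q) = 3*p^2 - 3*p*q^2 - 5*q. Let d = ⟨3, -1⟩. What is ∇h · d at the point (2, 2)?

29

∂h/∂p = 6*p - 3*q^2
∂h/∂q = -6*p*q - 5
∇h at (2, 2) = (0, -29)
∇h · d = (0)(3) + (-29)(-1) = 29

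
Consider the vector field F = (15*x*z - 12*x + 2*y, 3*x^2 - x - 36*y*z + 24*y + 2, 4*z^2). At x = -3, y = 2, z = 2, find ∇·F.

∂F₁/∂x = 15*z - 12
∂F₂/∂y = -36*z + 24
∂F₃/∂z = 8*z
∇·F = -13*z + 12
At (-3, 2, 2): -14.

-14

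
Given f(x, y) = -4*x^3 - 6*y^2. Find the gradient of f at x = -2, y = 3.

∂f/∂x = -12*x^2
∂f/∂y = -12*y
∇f = (-12*x^2, -12*y)
At (-2, 3): (-48, -36).

(-48, -36)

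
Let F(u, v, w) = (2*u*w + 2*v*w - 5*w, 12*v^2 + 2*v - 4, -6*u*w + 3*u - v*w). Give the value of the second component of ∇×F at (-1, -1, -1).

-18

(∇×F)_2 = ∂F₁/∂w − ∂F₃/∂u
= 2*u + 2*v - 5 − (-6*w + 3)
= 2*u + 2*v + 6*w - 8
At (-1, -1, -1): -18.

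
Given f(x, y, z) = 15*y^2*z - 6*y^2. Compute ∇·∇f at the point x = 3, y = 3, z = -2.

∂²f/∂x² = 0
∂²f/∂y² = 6*(5*z - 2)
∂²f/∂z² = 0
∇²f = 30*z - 12
At (3, 3, -2): -72.

-72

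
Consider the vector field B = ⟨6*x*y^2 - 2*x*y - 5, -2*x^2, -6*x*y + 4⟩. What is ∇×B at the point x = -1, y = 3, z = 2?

(6, 18, 38)

(∇×B)₁ = ∂B₃/∂y − ∂B₂/∂z = -6*x
(∇×B)₂ = ∂B₁/∂z − ∂B₃/∂x = 6*y
(∇×B)₃ = ∂B₂/∂x − ∂B₁/∂y = -12*x*y - 2*x
∇×B = (-6*x, 6*y, -12*x*y - 2*x)
At (-1, 3, 2): (6, 18, 38).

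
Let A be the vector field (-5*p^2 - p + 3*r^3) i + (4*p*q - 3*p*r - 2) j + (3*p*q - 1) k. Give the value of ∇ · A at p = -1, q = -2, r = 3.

5

∂A₁/∂p = -10*p - 1
∂A₂/∂q = 4*p
∂A₃/∂r = 0
∇·A = -6*p - 1
At (-1, -2, 3): 5.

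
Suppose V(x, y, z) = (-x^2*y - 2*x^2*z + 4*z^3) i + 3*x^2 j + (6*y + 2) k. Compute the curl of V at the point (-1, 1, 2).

(∇×V)₁ = ∂V₃/∂y − ∂V₂/∂z = 6
(∇×V)₂ = ∂V₁/∂z − ∂V₃/∂x = -2*x^2 + 12*z^2
(∇×V)₃ = ∂V₂/∂x − ∂V₁/∂y = x^2 + 6*x
∇×V = (6, -2*x^2 + 12*z^2, x^2 + 6*x)
At (-1, 1, 2): (6, 46, -5).

(6, 46, -5)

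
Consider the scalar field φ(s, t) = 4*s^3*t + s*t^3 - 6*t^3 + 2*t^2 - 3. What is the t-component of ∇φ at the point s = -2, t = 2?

-120

(∇φ)_2 = ∂φ/∂t = 4*s^3 + 3*s*t^2 - 18*t^2 + 4*t
At (-2, 2): -120.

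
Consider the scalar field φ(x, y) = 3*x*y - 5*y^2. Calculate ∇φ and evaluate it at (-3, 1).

∂φ/∂x = 3*y
∂φ/∂y = 3*x - 10*y
∇φ = (3*y, 3*x - 10*y)
At (-3, 1): (3, -19).

(3, -19)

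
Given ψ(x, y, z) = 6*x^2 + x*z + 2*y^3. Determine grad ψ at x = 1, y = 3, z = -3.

(9, 54, 1)

∂ψ/∂x = 12*x + z
∂ψ/∂y = 6*y^2
∂ψ/∂z = x
∇ψ = (12*x + z, 6*y^2, x)
At (1, 3, -3): (9, 54, 1).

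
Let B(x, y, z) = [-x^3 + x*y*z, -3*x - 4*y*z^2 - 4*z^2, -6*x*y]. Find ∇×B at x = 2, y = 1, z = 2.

(∇×B)₁ = ∂B₃/∂y − ∂B₂/∂z = -6*x + 8*y*z + 8*z
(∇×B)₂ = ∂B₁/∂z − ∂B₃/∂x = x*y + 6*y
(∇×B)₃ = ∂B₂/∂x − ∂B₁/∂y = -x*z - 3
∇×B = (-6*x + 8*y*z + 8*z, x*y + 6*y, -x*z - 3)
At (2, 1, 2): (20, 8, -7).

(20, 8, -7)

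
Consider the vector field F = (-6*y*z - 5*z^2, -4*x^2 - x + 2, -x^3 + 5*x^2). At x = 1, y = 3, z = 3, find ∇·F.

∂F₁/∂x = 0
∂F₂/∂y = 0
∂F₃/∂z = 0
∇·F = 0
At (1, 3, 3): 0.

0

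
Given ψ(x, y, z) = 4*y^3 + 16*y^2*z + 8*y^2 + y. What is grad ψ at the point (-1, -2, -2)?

∂ψ/∂x = 0
∂ψ/∂y = 12*y^2 + 32*y*z + 16*y + 1
∂ψ/∂z = 16*y^2
∇ψ = (0, 12*y^2 + 32*y*z + 16*y + 1, 16*y^2)
At (-1, -2, -2): (0, 145, 64).

(0, 145, 64)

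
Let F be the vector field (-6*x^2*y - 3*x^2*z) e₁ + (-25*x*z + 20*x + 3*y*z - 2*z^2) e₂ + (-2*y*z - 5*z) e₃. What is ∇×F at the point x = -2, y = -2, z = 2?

(∇×F)₁ = ∂F₃/∂y − ∂F₂/∂z = 25*x - 3*y + 2*z
(∇×F)₂ = ∂F₁/∂z − ∂F₃/∂x = -3*x^2
(∇×F)₃ = ∂F₂/∂x − ∂F₁/∂y = 6*x^2 - 25*z + 20
∇×F = (25*x - 3*y + 2*z, -3*x^2, 6*x^2 - 25*z + 20)
At (-2, -2, 2): (-40, -12, -6).

(-40, -12, -6)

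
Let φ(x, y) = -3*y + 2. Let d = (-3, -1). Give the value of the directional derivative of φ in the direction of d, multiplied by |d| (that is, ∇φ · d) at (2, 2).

∂φ/∂x = 0
∂φ/∂y = -3
∇φ at (2, 2) = (0, -3)
∇φ · d = (0)(-3) + (-3)(-1) = 3

3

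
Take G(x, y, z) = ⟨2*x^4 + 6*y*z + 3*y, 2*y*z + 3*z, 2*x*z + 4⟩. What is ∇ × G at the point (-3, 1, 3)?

(∇×G)₁ = ∂G₃/∂y − ∂G₂/∂z = -2*y - 3
(∇×G)₂ = ∂G₁/∂z − ∂G₃/∂x = 6*y - 2*z
(∇×G)₃ = ∂G₂/∂x − ∂G₁/∂y = -6*z - 3
∇×G = (-2*y - 3, 6*y - 2*z, -6*z - 3)
At (-3, 1, 3): (-5, 0, -21).

(-5, 0, -21)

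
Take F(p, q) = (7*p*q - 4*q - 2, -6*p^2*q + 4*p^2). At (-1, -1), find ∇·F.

∂F₁/∂p = 7*q
∂F₂/∂q = -6*p^2
∇·F = -6*p^2 + 7*q
At (-1, -1): -13.

-13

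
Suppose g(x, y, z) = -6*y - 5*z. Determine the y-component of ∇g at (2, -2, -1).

(∇g)_2 = ∂g/∂y = -6
At (2, -2, -1): -6.

-6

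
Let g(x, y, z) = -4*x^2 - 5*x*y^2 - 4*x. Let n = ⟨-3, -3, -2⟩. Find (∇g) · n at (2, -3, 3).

15

∂g/∂x = -8*x - 5*y^2 - 4
∂g/∂y = -10*x*y
∂g/∂z = 0
∇g at (2, -3, 3) = (-65, 60, 0)
∇g · n = (-65)(-3) + (60)(-3) + (0)(-2) = 15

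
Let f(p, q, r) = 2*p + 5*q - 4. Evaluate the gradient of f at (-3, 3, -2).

(2, 5, 0)

∂f/∂p = 2
∂f/∂q = 5
∂f/∂r = 0
∇f = (2, 5, 0)
At (-3, 3, -2): (2, 5, 0).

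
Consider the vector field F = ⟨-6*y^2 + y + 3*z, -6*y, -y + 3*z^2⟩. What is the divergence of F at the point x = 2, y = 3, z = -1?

-12

∂F₁/∂x = 0
∂F₂/∂y = -6
∂F₃/∂z = 6*z
∇·F = 6*z - 6
At (2, 3, -1): -12.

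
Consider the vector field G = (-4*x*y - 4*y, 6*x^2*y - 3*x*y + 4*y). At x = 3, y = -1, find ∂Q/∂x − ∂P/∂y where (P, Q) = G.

∂G₂/∂x = 12*x*y - 3*y
∂G₁/∂y = -4*x - 4
Scalar curl = 12*x*y + 4*x - 3*y + 4
At (3, -1): -17.

-17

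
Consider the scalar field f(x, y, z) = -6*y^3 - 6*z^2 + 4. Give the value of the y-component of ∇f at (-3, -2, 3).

(∇f)_2 = ∂f/∂y = -18*y^2
At (-3, -2, 3): -72.

-72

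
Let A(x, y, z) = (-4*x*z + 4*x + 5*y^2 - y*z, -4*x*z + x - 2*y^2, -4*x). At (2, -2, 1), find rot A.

(8, -2, 18)

(∇×A)₁ = ∂A₃/∂y − ∂A₂/∂z = 4*x
(∇×A)₂ = ∂A₁/∂z − ∂A₃/∂x = -4*x - y + 4
(∇×A)₃ = ∂A₂/∂x − ∂A₁/∂y = -10*y - 3*z + 1
∇×A = (4*x, -4*x - y + 4, -10*y - 3*z + 1)
At (2, -2, 1): (8, -2, 18).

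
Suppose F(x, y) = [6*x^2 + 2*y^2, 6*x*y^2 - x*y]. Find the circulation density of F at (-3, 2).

14

∂F₂/∂x = 6*y^2 - y
∂F₁/∂y = 4*y
Scalar curl = 6*y^2 - 5*y
At (-3, 2): 14.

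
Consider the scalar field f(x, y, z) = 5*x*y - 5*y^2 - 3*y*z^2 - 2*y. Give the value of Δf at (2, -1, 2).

∂²f/∂x² = 0
∂²f/∂y² = -10
∂²f/∂z² = -6*y
∇²f = -6*y - 10
At (2, -1, 2): -4.

-4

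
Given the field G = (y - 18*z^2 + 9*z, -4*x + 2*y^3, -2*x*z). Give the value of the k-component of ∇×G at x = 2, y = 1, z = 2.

-5

(∇×G)_3 = ∂G₂/∂x − ∂G₁/∂y
= -4 − (1)
= -5
At (2, 1, 2): -5.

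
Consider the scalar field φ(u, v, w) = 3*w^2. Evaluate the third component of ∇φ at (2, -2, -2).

-12

(∇φ)_3 = ∂φ/∂w = 6*w
At (2, -2, -2): -12.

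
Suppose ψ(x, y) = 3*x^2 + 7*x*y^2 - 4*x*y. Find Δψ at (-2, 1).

-22

∂²ψ/∂x² = 6
∂²ψ/∂y² = 14*x
∇²ψ = 14*x + 6
At (-2, 1): -22.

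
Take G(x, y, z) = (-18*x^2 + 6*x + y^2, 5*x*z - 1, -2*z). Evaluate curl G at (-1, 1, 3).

(5, 0, 13)

(∇×G)₁ = ∂G₃/∂y − ∂G₂/∂z = -5*x
(∇×G)₂ = ∂G₁/∂z − ∂G₃/∂x = 0
(∇×G)₃ = ∂G₂/∂x − ∂G₁/∂y = -2*y + 5*z
∇×G = (-5*x, 0, -2*y + 5*z)
At (-1, 1, 3): (5, 0, 13).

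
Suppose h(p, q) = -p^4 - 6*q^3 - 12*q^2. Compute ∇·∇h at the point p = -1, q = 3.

∂²h/∂p² = -12*p^2
∂²h/∂q² = -12*(3*q + 2)
∇²h = -12*p^2 - 36*q - 24
At (-1, 3): -144.

-144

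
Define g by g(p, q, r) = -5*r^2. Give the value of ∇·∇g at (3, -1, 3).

-10

∂²g/∂p² = 0
∂²g/∂q² = 0
∂²g/∂r² = -10
∇²g = -10
At (3, -1, 3): -10.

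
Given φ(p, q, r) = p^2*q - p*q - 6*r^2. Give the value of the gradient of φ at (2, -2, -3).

(-6, 2, 36)

∂φ/∂p = 2*p*q - q
∂φ/∂q = p^2 - p
∂φ/∂r = -12*r
∇φ = (2*p*q - q, p^2 - p, -12*r)
At (2, -2, -3): (-6, 2, 36).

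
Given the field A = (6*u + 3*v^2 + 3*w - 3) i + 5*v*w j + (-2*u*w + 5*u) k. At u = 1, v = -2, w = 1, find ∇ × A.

(∇×A)₁ = ∂A₃/∂v − ∂A₂/∂w = -5*v
(∇×A)₂ = ∂A₁/∂w − ∂A₃/∂u = 2*w - 2
(∇×A)₃ = ∂A₂/∂u − ∂A₁/∂v = -6*v
∇×A = (-5*v, 2*w - 2, -6*v)
At (1, -2, 1): (10, 0, 12).

(10, 0, 12)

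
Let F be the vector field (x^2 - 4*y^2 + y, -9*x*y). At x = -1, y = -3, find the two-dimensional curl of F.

2

∂F₂/∂x = -9*y
∂F₁/∂y = -8*y + 1
Scalar curl = -y - 1
At (-1, -3): 2.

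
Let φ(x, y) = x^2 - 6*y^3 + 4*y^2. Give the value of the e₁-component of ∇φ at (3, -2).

6

(∇φ)_1 = ∂φ/∂x = 2*x
At (3, -2): 6.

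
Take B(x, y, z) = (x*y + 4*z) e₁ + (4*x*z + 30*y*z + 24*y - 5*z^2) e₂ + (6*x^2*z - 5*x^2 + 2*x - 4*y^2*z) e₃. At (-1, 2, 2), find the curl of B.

(∇×B)₁ = ∂B₃/∂y − ∂B₂/∂z = -4*x - 8*y*z - 30*y + 10*z
(∇×B)₂ = ∂B₁/∂z − ∂B₃/∂x = -12*x*z + 10*x + 2
(∇×B)₃ = ∂B₂/∂x − ∂B₁/∂y = -x + 4*z
∇×B = (-4*x - 8*y*z - 30*y + 10*z, -12*x*z + 10*x + 2, -x + 4*z)
At (-1, 2, 2): (-68, 16, 9).

(-68, 16, 9)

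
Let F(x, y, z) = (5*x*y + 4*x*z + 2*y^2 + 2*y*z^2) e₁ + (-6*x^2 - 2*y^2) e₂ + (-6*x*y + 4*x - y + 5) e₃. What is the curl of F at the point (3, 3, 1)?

(∇×F)₁ = ∂F₃/∂y − ∂F₂/∂z = -6*x - 1
(∇×F)₂ = ∂F₁/∂z − ∂F₃/∂x = 4*x + 4*y*z + 6*y - 4
(∇×F)₃ = ∂F₂/∂x − ∂F₁/∂y = -17*x - 4*y - 2*z^2
∇×F = (-6*x - 1, 4*x + 4*y*z + 6*y - 4, -17*x - 4*y - 2*z^2)
At (3, 3, 1): (-19, 38, -65).

(-19, 38, -65)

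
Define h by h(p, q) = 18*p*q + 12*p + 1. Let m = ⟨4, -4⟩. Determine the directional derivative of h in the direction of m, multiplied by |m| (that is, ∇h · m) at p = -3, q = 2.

∂h/∂p = 18*q + 12
∂h/∂q = 18*p
∇h at (-3, 2) = (48, -54)
∇h · m = (48)(4) + (-54)(-4) = 408

408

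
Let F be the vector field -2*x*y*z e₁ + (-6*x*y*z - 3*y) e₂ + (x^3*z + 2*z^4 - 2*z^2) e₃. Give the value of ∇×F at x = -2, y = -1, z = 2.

(12, -28, 4)

(∇×F)₁ = ∂F₃/∂y − ∂F₂/∂z = 6*x*y
(∇×F)₂ = ∂F₁/∂z − ∂F₃/∂x = -3*x^2*z - 2*x*y
(∇×F)₃ = ∂F₂/∂x − ∂F₁/∂y = 2*x*z - 6*y*z
∇×F = (6*x*y, -3*x^2*z - 2*x*y, 2*x*z - 6*y*z)
At (-2, -1, 2): (12, -28, 4).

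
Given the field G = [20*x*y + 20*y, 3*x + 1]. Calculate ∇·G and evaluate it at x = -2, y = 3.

∂G₁/∂x = 20*y
∂G₂/∂y = 0
∇·G = 20*y
At (-2, 3): 60.

60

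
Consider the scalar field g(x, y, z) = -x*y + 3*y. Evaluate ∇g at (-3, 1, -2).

(-1, 6, 0)

∂g/∂x = -y
∂g/∂y = -x + 3
∂g/∂z = 0
∇g = (-y, -x + 3, 0)
At (-3, 1, -2): (-1, 6, 0).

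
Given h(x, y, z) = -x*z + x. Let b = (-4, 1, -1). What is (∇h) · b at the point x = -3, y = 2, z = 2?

∂h/∂x = -z + 1
∂h/∂y = 0
∂h/∂z = -x
∇h at (-3, 2, 2) = (-1, 0, 3)
∇h · b = (-1)(-4) + (0)(1) + (3)(-1) = 1

1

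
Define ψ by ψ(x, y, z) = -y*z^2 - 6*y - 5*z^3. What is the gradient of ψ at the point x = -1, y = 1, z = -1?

(0, -7, -13)

∂ψ/∂x = 0
∂ψ/∂y = -z^2 - 6
∂ψ/∂z = -2*y*z - 15*z^2
∇ψ = (0, -z^2 - 6, -2*y*z - 15*z^2)
At (-1, 1, -1): (0, -7, -13).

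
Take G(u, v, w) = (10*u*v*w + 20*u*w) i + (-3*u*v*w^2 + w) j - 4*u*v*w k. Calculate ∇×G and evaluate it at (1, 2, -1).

(-9, 32, 4)

(∇×G)₁ = ∂G₃/∂v − ∂G₂/∂w = 6*u*v*w - 4*u*w - 1
(∇×G)₂ = ∂G₁/∂w − ∂G₃/∂u = 10*u*v + 20*u + 4*v*w
(∇×G)₃ = ∂G₂/∂u − ∂G₁/∂v = -10*u*w - 3*v*w^2
∇×G = (6*u*v*w - 4*u*w - 1, 10*u*v + 20*u + 4*v*w, -10*u*w - 3*v*w^2)
At (1, 2, -1): (-9, 32, 4).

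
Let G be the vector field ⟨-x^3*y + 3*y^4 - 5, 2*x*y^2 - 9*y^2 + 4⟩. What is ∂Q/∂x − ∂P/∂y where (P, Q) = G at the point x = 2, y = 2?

-80

∂G₂/∂x = 2*y^2
∂G₁/∂y = -x^3 + 12*y^3
Scalar curl = x^3 - 12*y^3 + 2*y^2
At (2, 2): -80.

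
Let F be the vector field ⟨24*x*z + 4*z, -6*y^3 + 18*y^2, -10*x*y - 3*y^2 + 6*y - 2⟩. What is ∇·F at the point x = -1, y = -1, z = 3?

18

∂F₁/∂x = 24*z
∂F₂/∂y = -18*y^2 + 36*y
∂F₃/∂z = 0
∇·F = -18*y^2 + 36*y + 24*z
At (-1, -1, 3): 18.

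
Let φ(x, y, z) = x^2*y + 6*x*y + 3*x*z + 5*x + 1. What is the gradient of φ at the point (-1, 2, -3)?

(4, -5, -3)

∂φ/∂x = 2*x*y + 6*y + 3*z + 5
∂φ/∂y = x^2 + 6*x
∂φ/∂z = 3*x
∇φ = (2*x*y + 6*y + 3*z + 5, x^2 + 6*x, 3*x)
At (-1, 2, -3): (4, -5, -3).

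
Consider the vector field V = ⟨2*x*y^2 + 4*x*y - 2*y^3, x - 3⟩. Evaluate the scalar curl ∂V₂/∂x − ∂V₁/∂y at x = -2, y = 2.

∂V₂/∂x = 1
∂V₁/∂y = 4*x*y + 4*x - 6*y^2
Scalar curl = -4*x*y - 4*x + 6*y^2 + 1
At (-2, 2): 49.

49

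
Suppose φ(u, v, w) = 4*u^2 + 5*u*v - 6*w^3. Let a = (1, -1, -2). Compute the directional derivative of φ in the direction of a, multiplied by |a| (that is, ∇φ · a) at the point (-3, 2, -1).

∂φ/∂u = 8*u + 5*v
∂φ/∂v = 5*u
∂φ/∂w = -18*w^2
∇φ at (-3, 2, -1) = (-14, -15, -18)
∇φ · a = (-14)(1) + (-15)(-1) + (-18)(-2) = 37

37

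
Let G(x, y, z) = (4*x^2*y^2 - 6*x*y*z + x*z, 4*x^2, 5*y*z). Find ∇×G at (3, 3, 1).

(5, -51, -174)

(∇×G)₁ = ∂G₃/∂y − ∂G₂/∂z = 5*z
(∇×G)₂ = ∂G₁/∂z − ∂G₃/∂x = -6*x*y + x
(∇×G)₃ = ∂G₂/∂x − ∂G₁/∂y = -8*x^2*y + 6*x*z + 8*x
∇×G = (5*z, -6*x*y + x, -8*x^2*y + 6*x*z + 8*x)
At (3, 3, 1): (5, -51, -174).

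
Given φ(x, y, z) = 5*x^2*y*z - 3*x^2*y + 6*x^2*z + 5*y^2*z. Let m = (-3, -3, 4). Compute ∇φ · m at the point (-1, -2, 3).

172

∂φ/∂x = 10*x*y*z - 6*x*y + 12*x*z
∂φ/∂y = 5*x^2*z - 3*x^2 + 10*y*z
∂φ/∂z = 5*x^2*y + 6*x^2 + 5*y^2
∇φ at (-1, -2, 3) = (12, -48, 16)
∇φ · m = (12)(-3) + (-48)(-3) + (16)(4) = 172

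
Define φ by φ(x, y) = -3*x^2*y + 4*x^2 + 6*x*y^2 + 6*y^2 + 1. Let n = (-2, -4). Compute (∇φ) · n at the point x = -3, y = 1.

∂φ/∂x = -6*x*y + 8*x + 6*y^2
∂φ/∂y = -3*x^2 + 12*x*y + 12*y
∇φ at (-3, 1) = (0, -51)
∇φ · n = (0)(-2) + (-51)(-4) = 204

204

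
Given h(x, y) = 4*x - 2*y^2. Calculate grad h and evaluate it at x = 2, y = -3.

(4, 12)

∂h/∂x = 4
∂h/∂y = -4*y
∇h = (4, -4*y)
At (2, -3): (4, 12).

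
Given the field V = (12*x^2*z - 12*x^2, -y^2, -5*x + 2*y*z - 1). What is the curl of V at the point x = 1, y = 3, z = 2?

(4, 17, 0)

(∇×V)₁ = ∂V₃/∂y − ∂V₂/∂z = 2*z
(∇×V)₂ = ∂V₁/∂z − ∂V₃/∂x = 12*x^2 + 5
(∇×V)₃ = ∂V₂/∂x − ∂V₁/∂y = 0
∇×V = (2*z, 12*x^2 + 5, 0)
At (1, 3, 2): (4, 17, 0).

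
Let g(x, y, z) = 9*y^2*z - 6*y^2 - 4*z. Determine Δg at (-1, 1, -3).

-66

∂²g/∂x² = 0
∂²g/∂y² = 6*(3*z - 2)
∂²g/∂z² = 0
∇²g = 18*z - 12
At (-1, 1, -3): -66.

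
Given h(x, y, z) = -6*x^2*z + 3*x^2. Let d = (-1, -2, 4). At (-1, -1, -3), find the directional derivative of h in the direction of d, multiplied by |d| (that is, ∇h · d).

18

∂h/∂x = -12*x*z + 6*x
∂h/∂y = 0
∂h/∂z = -6*x^2
∇h at (-1, -1, -3) = (-42, 0, -6)
∇h · d = (-42)(-1) + (0)(-2) + (-6)(4) = 18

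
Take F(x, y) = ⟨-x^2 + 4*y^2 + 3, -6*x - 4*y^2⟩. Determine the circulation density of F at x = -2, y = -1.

∂F₂/∂x = -6
∂F₁/∂y = 8*y
Scalar curl = -8*y - 6
At (-2, -1): 2.

2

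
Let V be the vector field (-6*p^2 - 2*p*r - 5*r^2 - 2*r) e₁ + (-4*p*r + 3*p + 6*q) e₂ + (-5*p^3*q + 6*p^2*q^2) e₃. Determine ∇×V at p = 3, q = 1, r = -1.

(∇×V)₁ = ∂V₃/∂q − ∂V₂/∂r = -5*p^3 + 12*p^2*q + 4*p
(∇×V)₂ = ∂V₁/∂r − ∂V₃/∂p = 15*p^2*q - 12*p*q^2 - 2*p - 10*r - 2
(∇×V)₃ = ∂V₂/∂p − ∂V₁/∂q = -4*r + 3
∇×V = (-5*p^3 + 12*p^2*q + 4*p, 15*p^2*q - 12*p*q^2 - 2*p - 10*r - 2, -4*r + 3)
At (3, 1, -1): (-15, 101, 7).

(-15, 101, 7)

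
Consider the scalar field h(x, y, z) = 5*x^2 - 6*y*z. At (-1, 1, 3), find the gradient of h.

∂h/∂x = 10*x
∂h/∂y = -6*z
∂h/∂z = -6*y
∇h = (10*x, -6*z, -6*y)
At (-1, 1, 3): (-10, -18, -6).

(-10, -18, -6)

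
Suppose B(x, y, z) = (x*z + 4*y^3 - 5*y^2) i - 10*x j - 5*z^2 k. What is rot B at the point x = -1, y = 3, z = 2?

(∇×B)₁ = ∂B₃/∂y − ∂B₂/∂z = 0
(∇×B)₂ = ∂B₁/∂z − ∂B₃/∂x = x
(∇×B)₃ = ∂B₂/∂x − ∂B₁/∂y = -12*y^2 + 10*y - 10
∇×B = (0, x, -12*y^2 + 10*y - 10)
At (-1, 3, 2): (0, -1, -88).

(0, -1, -88)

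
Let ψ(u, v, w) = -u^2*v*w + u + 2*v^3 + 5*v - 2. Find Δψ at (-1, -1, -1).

-14

∂²ψ/∂u² = -2*v*w
∂²ψ/∂v² = 12*v
∂²ψ/∂w² = 0
∇²ψ = -2*v*w + 12*v
At (-1, -1, -1): -14.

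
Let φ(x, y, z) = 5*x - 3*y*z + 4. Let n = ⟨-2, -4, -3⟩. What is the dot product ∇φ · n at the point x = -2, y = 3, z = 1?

29

∂φ/∂x = 5
∂φ/∂y = -3*z
∂φ/∂z = -3*y
∇φ at (-2, 3, 1) = (5, -3, -9)
∇φ · n = (5)(-2) + (-3)(-4) + (-9)(-3) = 29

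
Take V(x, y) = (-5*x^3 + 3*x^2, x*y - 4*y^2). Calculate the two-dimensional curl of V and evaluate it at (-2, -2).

-2

∂V₂/∂x = y
∂V₁/∂y = 0
Scalar curl = y
At (-2, -2): -2.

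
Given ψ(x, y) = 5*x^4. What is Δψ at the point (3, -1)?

∂²ψ/∂x² = 60*x^2
∂²ψ/∂y² = 0
∇²ψ = 60*x^2
At (3, -1): 540.

540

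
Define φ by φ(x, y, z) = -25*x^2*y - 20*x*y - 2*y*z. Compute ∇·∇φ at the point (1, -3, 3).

150

∂²φ/∂x² = -50*y
∂²φ/∂y² = 0
∂²φ/∂z² = 0
∇²φ = -50*y
At (1, -3, 3): 150.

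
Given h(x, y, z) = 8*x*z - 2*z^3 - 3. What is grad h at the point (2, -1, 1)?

∂h/∂x = 8*z
∂h/∂y = 0
∂h/∂z = 8*x - 6*z^2
∇h = (8*z, 0, 8*x - 6*z^2)
At (2, -1, 1): (8, 0, 10).

(8, 0, 10)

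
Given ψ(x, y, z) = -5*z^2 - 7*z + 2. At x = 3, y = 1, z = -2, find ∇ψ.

(0, 0, 13)

∂ψ/∂x = 0
∂ψ/∂y = 0
∂ψ/∂z = -10*z - 7
∇ψ = (0, 0, -10*z - 7)
At (3, 1, -2): (0, 0, 13).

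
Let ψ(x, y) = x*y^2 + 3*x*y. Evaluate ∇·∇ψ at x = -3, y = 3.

∂²ψ/∂x² = 0
∂²ψ/∂y² = 2*x
∇²ψ = 2*x
At (-3, 3): -6.

-6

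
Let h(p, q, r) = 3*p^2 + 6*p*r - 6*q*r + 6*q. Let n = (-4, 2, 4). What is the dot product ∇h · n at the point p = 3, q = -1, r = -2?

108

∂h/∂p = 6*p + 6*r
∂h/∂q = -6*r + 6
∂h/∂r = 6*p - 6*q
∇h at (3, -1, -2) = (6, 18, 24)
∇h · n = (6)(-4) + (18)(2) + (24)(4) = 108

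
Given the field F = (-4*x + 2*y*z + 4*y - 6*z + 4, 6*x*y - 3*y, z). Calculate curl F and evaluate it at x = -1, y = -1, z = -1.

(∇×F)₁ = ∂F₃/∂y − ∂F₂/∂z = 0
(∇×F)₂ = ∂F₁/∂z − ∂F₃/∂x = 2*y - 6
(∇×F)₃ = ∂F₂/∂x − ∂F₁/∂y = 6*y - 2*z - 4
∇×F = (0, 2*y - 6, 6*y - 2*z - 4)
At (-1, -1, -1): (0, -8, -8).

(0, -8, -8)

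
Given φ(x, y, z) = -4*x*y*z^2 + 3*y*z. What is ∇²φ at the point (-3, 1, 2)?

∂²φ/∂x² = 0
∂²φ/∂y² = 0
∂²φ/∂z² = -8*x*y
∇²φ = -8*x*y
At (-3, 1, 2): 24.

24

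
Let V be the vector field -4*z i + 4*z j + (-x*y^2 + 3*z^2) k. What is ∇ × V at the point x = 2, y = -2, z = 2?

(∇×V)₁ = ∂V₃/∂y − ∂V₂/∂z = -2*x*y - 4
(∇×V)₂ = ∂V₁/∂z − ∂V₃/∂x = y^2 - 4
(∇×V)₃ = ∂V₂/∂x − ∂V₁/∂y = 0
∇×V = (-2*x*y - 4, y^2 - 4, 0)
At (2, -2, 2): (4, 0, 0).

(4, 0, 0)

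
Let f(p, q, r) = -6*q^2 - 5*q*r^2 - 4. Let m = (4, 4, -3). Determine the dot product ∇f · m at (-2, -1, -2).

28

∂f/∂p = 0
∂f/∂q = -12*q - 5*r^2
∂f/∂r = -10*q*r
∇f at (-2, -1, -2) = (0, -8, -20)
∇f · m = (0)(4) + (-8)(4) + (-20)(-3) = 28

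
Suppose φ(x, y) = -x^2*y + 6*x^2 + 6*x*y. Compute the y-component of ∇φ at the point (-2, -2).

(∇φ)_2 = ∂φ/∂y = -x^2 + 6*x
At (-2, -2): -16.

-16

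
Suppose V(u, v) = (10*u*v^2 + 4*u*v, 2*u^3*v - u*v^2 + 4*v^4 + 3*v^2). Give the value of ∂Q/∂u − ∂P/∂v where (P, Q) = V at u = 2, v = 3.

∂V₂/∂u = 6*u^2*v - v^2
∂V₁/∂v = 20*u*v + 4*u
Scalar curl = 6*u^2*v - 20*u*v - 4*u - v^2
At (2, 3): -65.

-65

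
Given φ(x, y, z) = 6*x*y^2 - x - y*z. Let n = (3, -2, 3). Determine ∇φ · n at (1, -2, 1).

∂φ/∂x = 6*y^2 - 1
∂φ/∂y = 12*x*y - z
∂φ/∂z = -y
∇φ at (1, -2, 1) = (23, -25, 2)
∇φ · n = (23)(3) + (-25)(-2) + (2)(3) = 125

125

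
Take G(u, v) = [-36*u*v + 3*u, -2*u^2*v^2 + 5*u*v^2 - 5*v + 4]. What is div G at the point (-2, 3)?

∂G₁/∂u = -36*v + 3
∂G₂/∂v = -4*u^2*v + 10*u*v - 5
∇·G = -4*u^2*v + 10*u*v - 36*v - 2
At (-2, 3): -218.

-218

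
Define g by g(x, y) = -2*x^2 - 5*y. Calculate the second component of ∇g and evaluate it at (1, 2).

(∇g)_2 = ∂g/∂y = -5
At (1, 2): -5.

-5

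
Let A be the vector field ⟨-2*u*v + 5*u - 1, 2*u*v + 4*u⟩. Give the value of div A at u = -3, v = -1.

∂A₁/∂u = -2*v + 5
∂A₂/∂v = 2*u
∇·A = 2*u - 2*v + 5
At (-3, -1): 1.

1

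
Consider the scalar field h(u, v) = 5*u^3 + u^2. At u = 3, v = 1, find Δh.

∂²h/∂u² = 2*(15*u + 1)
∂²h/∂v² = 0
∇²h = 30*u + 2
At (3, 1): 92.

92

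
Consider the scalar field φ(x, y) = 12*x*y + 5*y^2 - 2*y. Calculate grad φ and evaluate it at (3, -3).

(-36, 4)

∂φ/∂x = 12*y
∂φ/∂y = 12*x + 10*y - 2
∇φ = (12*y, 12*x + 10*y - 2)
At (3, -3): (-36, 4).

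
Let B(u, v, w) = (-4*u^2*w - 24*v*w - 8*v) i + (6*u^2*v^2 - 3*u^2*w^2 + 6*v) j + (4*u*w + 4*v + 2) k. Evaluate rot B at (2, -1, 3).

(∇×B)₁ = ∂B₃/∂v − ∂B₂/∂w = 6*u^2*w + 4
(∇×B)₂ = ∂B₁/∂w − ∂B₃/∂u = -4*u^2 - 24*v - 4*w
(∇×B)₃ = ∂B₂/∂u − ∂B₁/∂v = 12*u*v^2 - 6*u*w^2 + 24*w + 8
∇×B = (6*u^2*w + 4, -4*u^2 - 24*v - 4*w, 12*u*v^2 - 6*u*w^2 + 24*w + 8)
At (2, -1, 3): (76, -4, -4).

(76, -4, -4)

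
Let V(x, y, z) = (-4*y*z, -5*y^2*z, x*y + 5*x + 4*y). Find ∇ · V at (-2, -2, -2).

∂V₁/∂x = 0
∂V₂/∂y = -10*y*z
∂V₃/∂z = 0
∇·V = -10*y*z
At (-2, -2, -2): -40.

-40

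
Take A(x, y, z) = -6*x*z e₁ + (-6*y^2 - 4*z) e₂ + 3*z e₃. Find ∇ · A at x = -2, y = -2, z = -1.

∂A₁/∂x = -6*z
∂A₂/∂y = -12*y
∂A₃/∂z = 3
∇·A = -12*y - 6*z + 3
At (-2, -2, -1): 33.

33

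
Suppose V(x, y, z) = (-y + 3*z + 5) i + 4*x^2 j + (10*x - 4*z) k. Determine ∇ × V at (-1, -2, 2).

(0, -7, -7)

(∇×V)₁ = ∂V₃/∂y − ∂V₂/∂z = 0
(∇×V)₂ = ∂V₁/∂z − ∂V₃/∂x = -7
(∇×V)₃ = ∂V₂/∂x − ∂V₁/∂y = 8*x + 1
∇×V = (0, -7, 8*x + 1)
At (-1, -2, 2): (0, -7, -7).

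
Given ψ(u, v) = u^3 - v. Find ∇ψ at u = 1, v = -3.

∂ψ/∂u = 3*u^2
∂ψ/∂v = -1
∇ψ = (3*u^2, -1)
At (1, -3): (3, -1).

(3, -1)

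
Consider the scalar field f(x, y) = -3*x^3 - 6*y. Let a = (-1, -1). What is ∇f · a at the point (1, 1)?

∂f/∂x = -9*x^2
∂f/∂y = -6
∇f at (1, 1) = (-9, -6)
∇f · a = (-9)(-1) + (-6)(-1) = 15

15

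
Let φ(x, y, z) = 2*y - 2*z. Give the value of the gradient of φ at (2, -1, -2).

(0, 2, -2)

∂φ/∂x = 0
∂φ/∂y = 2
∂φ/∂z = -2
∇φ = (0, 2, -2)
At (2, -1, -2): (0, 2, -2).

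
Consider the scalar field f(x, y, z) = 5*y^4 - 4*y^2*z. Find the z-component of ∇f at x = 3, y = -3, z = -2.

(∇f)_3 = ∂f/∂z = -4*y^2
At (3, -3, -2): -36.

-36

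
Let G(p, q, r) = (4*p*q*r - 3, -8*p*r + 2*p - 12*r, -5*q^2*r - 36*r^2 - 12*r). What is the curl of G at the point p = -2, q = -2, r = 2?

(∇×G)₁ = ∂G₃/∂q − ∂G₂/∂r = 8*p - 10*q*r + 12
(∇×G)₂ = ∂G₁/∂r − ∂G₃/∂p = 4*p*q
(∇×G)₃ = ∂G₂/∂p − ∂G₁/∂q = -4*p*r - 8*r + 2
∇×G = (8*p - 10*q*r + 12, 4*p*q, -4*p*r - 8*r + 2)
At (-2, -2, 2): (36, 16, 2).

(36, 16, 2)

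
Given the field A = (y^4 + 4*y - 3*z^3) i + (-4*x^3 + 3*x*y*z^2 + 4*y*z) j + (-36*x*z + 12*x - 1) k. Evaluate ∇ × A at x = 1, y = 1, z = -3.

(14, -201, 7)

(∇×A)₁ = ∂A₃/∂y − ∂A₂/∂z = -6*x*y*z - 4*y
(∇×A)₂ = ∂A₁/∂z − ∂A₃/∂x = -9*z^2 + 36*z - 12
(∇×A)₃ = ∂A₂/∂x − ∂A₁/∂y = -12*x^2 - 4*y^3 + 3*y*z^2 - 4
∇×A = (-6*x*y*z - 4*y, -9*z^2 + 36*z - 12, -12*x^2 - 4*y^3 + 3*y*z^2 - 4)
At (1, 1, -3): (14, -201, 7).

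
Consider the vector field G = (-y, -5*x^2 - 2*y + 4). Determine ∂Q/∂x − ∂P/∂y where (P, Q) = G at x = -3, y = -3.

31

∂G₂/∂x = -10*x
∂G₁/∂y = -1
Scalar curl = -10*x + 1
At (-3, -3): 31.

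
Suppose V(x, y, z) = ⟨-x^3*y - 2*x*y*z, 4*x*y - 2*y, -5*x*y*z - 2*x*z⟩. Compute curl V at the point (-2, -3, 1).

(∇×V)₁ = ∂V₃/∂y − ∂V₂/∂z = -5*x*z
(∇×V)₂ = ∂V₁/∂z − ∂V₃/∂x = -2*x*y + 5*y*z + 2*z
(∇×V)₃ = ∂V₂/∂x − ∂V₁/∂y = x^3 + 2*x*z + 4*y
∇×V = (-5*x*z, -2*x*y + 5*y*z + 2*z, x^3 + 2*x*z + 4*y)
At (-2, -3, 1): (10, -25, -24).

(10, -25, -24)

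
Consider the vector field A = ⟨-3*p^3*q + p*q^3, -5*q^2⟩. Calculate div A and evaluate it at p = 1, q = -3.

∂A₁/∂p = -9*p^2*q + q^3
∂A₂/∂q = -10*q
∇·A = -9*p^2*q + q^3 - 10*q
At (1, -3): 30.

30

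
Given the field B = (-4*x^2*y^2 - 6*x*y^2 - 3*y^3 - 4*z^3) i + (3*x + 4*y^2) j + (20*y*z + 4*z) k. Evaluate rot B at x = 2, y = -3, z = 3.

(∇×B)₁ = ∂B₃/∂y − ∂B₂/∂z = 20*z
(∇×B)₂ = ∂B₁/∂z − ∂B₃/∂x = -12*z^2
(∇×B)₃ = ∂B₂/∂x − ∂B₁/∂y = 8*x^2*y + 12*x*y + 9*y^2 + 3
∇×B = (20*z, -12*z^2, 8*x^2*y + 12*x*y + 9*y^2 + 3)
At (2, -3, 3): (60, -108, -84).

(60, -108, -84)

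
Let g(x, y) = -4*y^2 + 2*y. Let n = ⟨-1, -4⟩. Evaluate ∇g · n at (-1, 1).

∂g/∂x = 0
∂g/∂y = -8*y + 2
∇g at (-1, 1) = (0, -6)
∇g · n = (0)(-1) + (-6)(-4) = 24

24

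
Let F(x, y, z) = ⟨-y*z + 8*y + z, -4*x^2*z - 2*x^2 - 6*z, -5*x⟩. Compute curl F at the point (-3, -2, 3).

(42, 8, 79)

(∇×F)₁ = ∂F₃/∂y − ∂F₂/∂z = 4*x^2 + 6
(∇×F)₂ = ∂F₁/∂z − ∂F₃/∂x = -y + 6
(∇×F)₃ = ∂F₂/∂x − ∂F₁/∂y = -8*x*z - 4*x + z - 8
∇×F = (4*x^2 + 6, -y + 6, -8*x*z - 4*x + z - 8)
At (-3, -2, 3): (42, 8, 79).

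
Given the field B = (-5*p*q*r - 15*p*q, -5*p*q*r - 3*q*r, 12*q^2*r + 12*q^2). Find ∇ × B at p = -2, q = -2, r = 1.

(-82, -20, -30)

(∇×B)₁ = ∂B₃/∂q − ∂B₂/∂r = 5*p*q + 24*q*r + 27*q
(∇×B)₂ = ∂B₁/∂r − ∂B₃/∂p = -5*p*q
(∇×B)₃ = ∂B₂/∂p − ∂B₁/∂q = 5*p*r + 15*p - 5*q*r
∇×B = (5*p*q + 24*q*r + 27*q, -5*p*q, 5*p*r + 15*p - 5*q*r)
At (-2, -2, 1): (-82, -20, -30).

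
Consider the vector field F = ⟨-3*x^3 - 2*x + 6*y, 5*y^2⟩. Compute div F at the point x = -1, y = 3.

∂F₁/∂x = -9*x^2 - 2
∂F₂/∂y = 10*y
∇·F = -9*x^2 + 10*y - 2
At (-1, 3): 19.

19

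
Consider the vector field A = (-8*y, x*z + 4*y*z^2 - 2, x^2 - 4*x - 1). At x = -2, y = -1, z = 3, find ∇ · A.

∂A₁/∂x = 0
∂A₂/∂y = 4*z^2
∂A₃/∂z = 0
∇·A = 4*z^2
At (-2, -1, 3): 36.

36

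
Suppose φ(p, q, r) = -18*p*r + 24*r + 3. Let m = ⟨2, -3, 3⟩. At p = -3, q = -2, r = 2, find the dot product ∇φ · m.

162

∂φ/∂p = -18*r
∂φ/∂q = 0
∂φ/∂r = -18*p + 24
∇φ at (-3, -2, 2) = (-36, 0, 78)
∇φ · m = (-36)(2) + (0)(-3) + (78)(3) = 162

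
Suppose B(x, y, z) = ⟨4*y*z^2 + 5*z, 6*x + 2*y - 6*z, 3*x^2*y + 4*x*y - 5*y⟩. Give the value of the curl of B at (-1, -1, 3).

(0, -21, -30)

(∇×B)₁ = ∂B₃/∂y − ∂B₂/∂z = 3*x^2 + 4*x + 1
(∇×B)₂ = ∂B₁/∂z − ∂B₃/∂x = -6*x*y + 8*y*z - 4*y + 5
(∇×B)₃ = ∂B₂/∂x − ∂B₁/∂y = -4*z^2 + 6
∇×B = (3*x^2 + 4*x + 1, -6*x*y + 8*y*z - 4*y + 5, -4*z^2 + 6)
At (-1, -1, 3): (0, -21, -30).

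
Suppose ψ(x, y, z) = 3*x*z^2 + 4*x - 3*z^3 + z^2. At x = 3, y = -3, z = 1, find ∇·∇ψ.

∂²ψ/∂x² = 0
∂²ψ/∂y² = 0
∂²ψ/∂z² = 2*(3*x - 9*z + 1)
∇²ψ = 6*x - 18*z + 2
At (3, -3, 1): 2.

2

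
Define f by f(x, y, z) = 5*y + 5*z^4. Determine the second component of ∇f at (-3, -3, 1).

(∇f)_2 = ∂f/∂y = 5
At (-3, -3, 1): 5.

5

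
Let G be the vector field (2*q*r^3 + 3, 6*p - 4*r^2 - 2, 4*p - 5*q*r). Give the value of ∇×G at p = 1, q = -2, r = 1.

(∇×G)₁ = ∂G₃/∂q − ∂G₂/∂r = 3*r
(∇×G)₂ = ∂G₁/∂r − ∂G₃/∂p = 6*q*r^2 - 4
(∇×G)₃ = ∂G₂/∂p − ∂G₁/∂q = -2*r^3 + 6
∇×G = (3*r, 6*q*r^2 - 4, -2*r^3 + 6)
At (1, -2, 1): (3, -16, 4).

(3, -16, 4)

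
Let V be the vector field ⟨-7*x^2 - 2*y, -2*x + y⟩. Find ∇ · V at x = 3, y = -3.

∂V₁/∂x = -14*x
∂V₂/∂y = 1
∇·V = -14*x + 1
At (3, -3): -41.

-41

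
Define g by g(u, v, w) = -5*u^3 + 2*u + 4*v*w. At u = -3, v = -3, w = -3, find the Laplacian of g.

90

∂²g/∂u² = -30*u
∂²g/∂v² = 0
∂²g/∂w² = 0
∇²g = -30*u
At (-3, -3, -3): 90.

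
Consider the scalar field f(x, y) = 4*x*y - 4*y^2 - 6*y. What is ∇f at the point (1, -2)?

(-8, 14)

∂f/∂x = 4*y
∂f/∂y = 4*x - 8*y - 6
∇f = (4*y, 4*x - 8*y - 6)
At (1, -2): (-8, 14).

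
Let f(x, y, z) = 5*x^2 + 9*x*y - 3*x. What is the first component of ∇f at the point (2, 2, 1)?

35

(∇f)_1 = ∂f/∂x = 10*x + 9*y - 3
At (2, 2, 1): 35.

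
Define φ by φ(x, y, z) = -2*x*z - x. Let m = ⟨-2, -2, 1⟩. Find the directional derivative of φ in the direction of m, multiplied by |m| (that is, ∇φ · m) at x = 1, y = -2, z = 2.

∂φ/∂x = -2*z - 1
∂φ/∂y = 0
∂φ/∂z = -2*x
∇φ at (1, -2, 2) = (-5, 0, -2)
∇φ · m = (-5)(-2) + (0)(-2) + (-2)(1) = 8

8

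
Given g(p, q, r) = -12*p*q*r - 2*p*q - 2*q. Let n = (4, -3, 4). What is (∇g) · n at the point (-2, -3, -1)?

∂g/∂p = -12*q*r - 2*q
∂g/∂q = -12*p*r - 2*p - 2
∂g/∂r = -12*p*q
∇g at (-2, -3, -1) = (-30, -22, -72)
∇g · n = (-30)(4) + (-22)(-3) + (-72)(4) = -342

-342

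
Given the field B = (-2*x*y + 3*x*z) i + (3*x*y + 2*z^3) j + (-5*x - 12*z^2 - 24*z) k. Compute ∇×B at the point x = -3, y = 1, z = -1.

(∇×B)₁ = ∂B₃/∂y − ∂B₂/∂z = -6*z^2
(∇×B)₂ = ∂B₁/∂z − ∂B₃/∂x = 3*x + 5
(∇×B)₃ = ∂B₂/∂x − ∂B₁/∂y = 2*x + 3*y
∇×B = (-6*z^2, 3*x + 5, 2*x + 3*y)
At (-3, 1, -1): (-6, -4, -3).

(-6, -4, -3)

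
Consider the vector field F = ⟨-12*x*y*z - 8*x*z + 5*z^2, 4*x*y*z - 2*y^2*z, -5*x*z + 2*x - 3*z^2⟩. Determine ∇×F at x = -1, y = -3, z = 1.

(6, -15, -24)

(∇×F)₁ = ∂F₃/∂y − ∂F₂/∂z = -4*x*y + 2*y^2
(∇×F)₂ = ∂F₁/∂z − ∂F₃/∂x = -12*x*y - 8*x + 15*z - 2
(∇×F)₃ = ∂F₂/∂x − ∂F₁/∂y = 12*x*z + 4*y*z
∇×F = (-4*x*y + 2*y^2, -12*x*y - 8*x + 15*z - 2, 12*x*z + 4*y*z)
At (-1, -3, 1): (6, -15, -24).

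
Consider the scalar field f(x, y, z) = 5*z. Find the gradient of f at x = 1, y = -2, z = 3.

∂f/∂x = 0
∂f/∂y = 0
∂f/∂z = 5
∇f = (0, 0, 5)
At (1, -2, 3): (0, 0, 5).

(0, 0, 5)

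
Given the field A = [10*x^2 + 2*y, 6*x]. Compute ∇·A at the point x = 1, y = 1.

20

∂A₁/∂x = 20*x
∂A₂/∂y = 0
∇·A = 20*x
At (1, 1): 20.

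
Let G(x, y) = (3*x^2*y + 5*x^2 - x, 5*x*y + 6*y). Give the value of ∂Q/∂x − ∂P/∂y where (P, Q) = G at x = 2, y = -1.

∂G₂/∂x = 5*y
∂G₁/∂y = 3*x^2
Scalar curl = -3*x^2 + 5*y
At (2, -1): -17.

-17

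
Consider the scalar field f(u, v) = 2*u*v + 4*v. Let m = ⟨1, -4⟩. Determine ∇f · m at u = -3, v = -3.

2

∂f/∂u = 2*v
∂f/∂v = 2*u + 4
∇f at (-3, -3) = (-6, -2)
∇f · m = (-6)(1) + (-2)(-4) = 2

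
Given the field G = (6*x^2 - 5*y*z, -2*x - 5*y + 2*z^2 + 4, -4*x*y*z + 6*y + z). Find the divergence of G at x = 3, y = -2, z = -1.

56

∂G₁/∂x = 12*x
∂G₂/∂y = -5
∂G₃/∂z = -4*x*y + 1
∇·G = -4*x*y + 12*x - 4
At (3, -2, -1): 56.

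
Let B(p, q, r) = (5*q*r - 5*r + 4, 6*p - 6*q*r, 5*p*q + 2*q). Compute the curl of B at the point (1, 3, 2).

(∇×B)₁ = ∂B₃/∂q − ∂B₂/∂r = 5*p + 6*q + 2
(∇×B)₂ = ∂B₁/∂r − ∂B₃/∂p = -5
(∇×B)₃ = ∂B₂/∂p − ∂B₁/∂q = -5*r + 6
∇×B = (5*p + 6*q + 2, -5, -5*r + 6)
At (1, 3, 2): (25, -5, -4).

(25, -5, -4)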